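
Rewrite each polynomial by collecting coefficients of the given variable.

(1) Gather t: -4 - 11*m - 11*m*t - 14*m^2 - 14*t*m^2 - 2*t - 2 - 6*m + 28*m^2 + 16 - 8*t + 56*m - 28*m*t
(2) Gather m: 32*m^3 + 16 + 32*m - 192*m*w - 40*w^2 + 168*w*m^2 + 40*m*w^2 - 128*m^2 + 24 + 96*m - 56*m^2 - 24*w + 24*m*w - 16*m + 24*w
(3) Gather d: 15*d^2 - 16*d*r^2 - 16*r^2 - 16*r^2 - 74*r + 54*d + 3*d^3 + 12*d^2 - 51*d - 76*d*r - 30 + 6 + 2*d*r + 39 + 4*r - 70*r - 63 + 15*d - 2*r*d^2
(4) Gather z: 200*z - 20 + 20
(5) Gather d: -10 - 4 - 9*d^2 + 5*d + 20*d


(1) = 14*m^2 + 39*m + t*(-14*m^2 - 39*m - 10) + 10
(2) = 32*m^3 + m^2*(168*w - 184) + m*(40*w^2 - 168*w + 112) - 40*w^2 + 40
(3) = 3*d^3 + d^2*(27 - 2*r) + d*(-16*r^2 - 74*r + 18) - 32*r^2 - 140*r - 48
(4) = 200*z
(5) = -9*d^2 + 25*d - 14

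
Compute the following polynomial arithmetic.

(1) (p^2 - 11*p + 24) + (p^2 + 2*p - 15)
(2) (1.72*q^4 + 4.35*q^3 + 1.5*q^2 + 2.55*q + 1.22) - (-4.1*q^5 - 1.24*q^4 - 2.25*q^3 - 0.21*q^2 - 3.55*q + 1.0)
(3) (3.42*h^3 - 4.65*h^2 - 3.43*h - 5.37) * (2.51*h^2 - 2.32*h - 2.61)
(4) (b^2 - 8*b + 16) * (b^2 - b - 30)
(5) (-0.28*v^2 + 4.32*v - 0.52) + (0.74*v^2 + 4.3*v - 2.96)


(1) = 2*p^2 - 9*p + 9
(2) = 4.1*q^5 + 2.96*q^4 + 6.6*q^3 + 1.71*q^2 + 6.1*q + 0.22
(3) = 8.5842*h^5 - 19.6059*h^4 - 6.7475*h^3 + 6.6154*h^2 + 21.4107*h + 14.0157
(4) = b^4 - 9*b^3 - 6*b^2 + 224*b - 480
(5) = 0.46*v^2 + 8.62*v - 3.48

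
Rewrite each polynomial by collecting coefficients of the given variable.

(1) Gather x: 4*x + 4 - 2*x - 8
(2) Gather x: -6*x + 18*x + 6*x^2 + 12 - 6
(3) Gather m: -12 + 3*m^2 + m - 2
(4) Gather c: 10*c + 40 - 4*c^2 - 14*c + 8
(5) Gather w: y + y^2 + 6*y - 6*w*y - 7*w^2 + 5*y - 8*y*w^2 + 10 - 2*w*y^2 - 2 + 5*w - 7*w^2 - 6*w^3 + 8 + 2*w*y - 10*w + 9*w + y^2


(1) = 2*x - 4
(2) = 6*x^2 + 12*x + 6
(3) = 3*m^2 + m - 14
(4) = -4*c^2 - 4*c + 48
(5) = -6*w^3 + w^2*(-8*y - 14) + w*(-2*y^2 - 4*y + 4) + 2*y^2 + 12*y + 16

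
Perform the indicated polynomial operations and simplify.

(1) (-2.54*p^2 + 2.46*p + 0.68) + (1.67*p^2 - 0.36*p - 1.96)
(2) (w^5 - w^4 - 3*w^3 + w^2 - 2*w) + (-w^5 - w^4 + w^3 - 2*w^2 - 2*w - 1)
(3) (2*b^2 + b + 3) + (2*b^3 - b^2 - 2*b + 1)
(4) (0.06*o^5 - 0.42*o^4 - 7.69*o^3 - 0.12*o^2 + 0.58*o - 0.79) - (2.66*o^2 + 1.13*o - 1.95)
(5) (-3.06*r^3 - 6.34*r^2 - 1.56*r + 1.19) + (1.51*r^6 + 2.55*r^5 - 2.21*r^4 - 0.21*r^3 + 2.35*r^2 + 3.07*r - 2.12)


(1) = -0.87*p^2 + 2.1*p - 1.28
(2) = -2*w^4 - 2*w^3 - w^2 - 4*w - 1
(3) = 2*b^3 + b^2 - b + 4
(4) = 0.06*o^5 - 0.42*o^4 - 7.69*o^3 - 2.78*o^2 - 0.55*o + 1.16
(5) = 1.51*r^6 + 2.55*r^5 - 2.21*r^4 - 3.27*r^3 - 3.99*r^2 + 1.51*r - 0.93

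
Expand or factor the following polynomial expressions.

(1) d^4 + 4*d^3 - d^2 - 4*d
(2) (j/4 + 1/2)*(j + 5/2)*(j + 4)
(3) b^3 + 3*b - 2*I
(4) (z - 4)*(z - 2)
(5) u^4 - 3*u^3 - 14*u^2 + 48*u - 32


(1) = d*(d - 1)*(d + 1)*(d + 4)
(2) = j^3/4 + 17*j^2/8 + 23*j/4 + 5
(3) = (b - I)^2*(b + 2*I)
(4) = z^2 - 6*z + 8
(5) = (u - 4)*(u - 2)*(u - 1)*(u + 4)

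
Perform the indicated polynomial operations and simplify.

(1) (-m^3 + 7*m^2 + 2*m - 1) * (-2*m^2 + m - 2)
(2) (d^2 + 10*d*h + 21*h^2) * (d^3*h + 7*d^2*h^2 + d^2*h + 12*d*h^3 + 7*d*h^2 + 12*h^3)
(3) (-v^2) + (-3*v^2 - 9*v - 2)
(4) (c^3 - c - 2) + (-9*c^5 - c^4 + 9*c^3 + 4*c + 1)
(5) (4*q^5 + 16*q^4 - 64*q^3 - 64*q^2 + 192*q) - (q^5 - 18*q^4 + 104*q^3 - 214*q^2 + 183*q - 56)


(1) = 2*m^5 - 15*m^4 + 5*m^3 - 10*m^2 - 5*m + 2
(2) = d^5*h + 17*d^4*h^2 + d^4*h + 103*d^3*h^3 + 17*d^3*h^2 + 267*d^2*h^4 + 103*d^2*h^3 + 252*d*h^5 + 267*d*h^4 + 252*h^5
(3) = -4*v^2 - 9*v - 2
(4) = -9*c^5 - c^4 + 10*c^3 + 3*c - 1
(5) = 3*q^5 + 34*q^4 - 168*q^3 + 150*q^2 + 9*q + 56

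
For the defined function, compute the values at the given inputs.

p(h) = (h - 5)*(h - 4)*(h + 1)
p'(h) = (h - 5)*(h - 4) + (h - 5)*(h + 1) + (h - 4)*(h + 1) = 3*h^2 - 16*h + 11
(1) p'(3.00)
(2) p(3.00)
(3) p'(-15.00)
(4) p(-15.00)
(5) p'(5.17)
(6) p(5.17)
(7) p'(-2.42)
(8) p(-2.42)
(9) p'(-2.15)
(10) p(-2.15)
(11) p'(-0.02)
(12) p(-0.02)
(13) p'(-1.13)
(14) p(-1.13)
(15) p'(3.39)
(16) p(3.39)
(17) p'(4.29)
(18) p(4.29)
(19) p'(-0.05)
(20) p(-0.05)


(1) = -10.00
(2) = 8.00
(3) = 926.00
(4) = -5320.00
(5) = 8.47
(6) = 1.23
(7) = 67.29
(8) = -67.64
(9) = 59.27
(10) = -50.57
(11) = 11.32
(12) = 19.78
(13) = 32.91
(14) = -4.09
(15) = -8.76
(16) = 4.31
(17) = -2.43
(18) = -1.09
(19) = 11.81
(20) = 19.43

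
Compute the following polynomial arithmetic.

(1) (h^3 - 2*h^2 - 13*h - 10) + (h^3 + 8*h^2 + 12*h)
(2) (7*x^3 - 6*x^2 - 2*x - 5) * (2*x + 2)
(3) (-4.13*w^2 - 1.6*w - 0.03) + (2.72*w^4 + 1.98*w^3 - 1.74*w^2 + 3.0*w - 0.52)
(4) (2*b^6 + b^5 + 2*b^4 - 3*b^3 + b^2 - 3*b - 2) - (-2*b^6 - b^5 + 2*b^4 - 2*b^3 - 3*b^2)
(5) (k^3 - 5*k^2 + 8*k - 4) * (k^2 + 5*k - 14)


(1) = 2*h^3 + 6*h^2 - h - 10
(2) = 14*x^4 + 2*x^3 - 16*x^2 - 14*x - 10
(3) = 2.72*w^4 + 1.98*w^3 - 5.87*w^2 + 1.4*w - 0.55
(4) = 4*b^6 + 2*b^5 - b^3 + 4*b^2 - 3*b - 2
(5) = k^5 - 31*k^3 + 106*k^2 - 132*k + 56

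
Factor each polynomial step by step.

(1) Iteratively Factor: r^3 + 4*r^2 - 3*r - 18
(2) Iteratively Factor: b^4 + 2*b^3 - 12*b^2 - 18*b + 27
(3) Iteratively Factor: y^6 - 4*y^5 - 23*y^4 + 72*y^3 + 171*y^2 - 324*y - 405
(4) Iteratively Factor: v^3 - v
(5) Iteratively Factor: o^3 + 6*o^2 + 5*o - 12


(1) = (r - 2)*(r^2 + 6*r + 9) = (r - 2)*(r + 3)*(r + 3)
(2) = (b + 3)*(b^3 - b^2 - 9*b + 9) = (b - 3)*(b + 3)*(b^2 + 2*b - 3) = (b - 3)*(b + 3)^2*(b - 1)
(3) = (y + 1)*(y^5 - 5*y^4 - 18*y^3 + 90*y^2 + 81*y - 405) = (y - 3)*(y + 1)*(y^4 - 2*y^3 - 24*y^2 + 18*y + 135) = (y - 3)*(y + 1)*(y + 3)*(y^3 - 5*y^2 - 9*y + 45) = (y - 5)*(y - 3)*(y + 1)*(y + 3)*(y^2 - 9) = (y - 5)*(y - 3)*(y + 1)*(y + 3)^2*(y - 3)
(4) = (v)*(v^2 - 1) = v*(v - 1)*(v + 1)
(5) = (o - 1)*(o^2 + 7*o + 12) = (o - 1)*(o + 3)*(o + 4)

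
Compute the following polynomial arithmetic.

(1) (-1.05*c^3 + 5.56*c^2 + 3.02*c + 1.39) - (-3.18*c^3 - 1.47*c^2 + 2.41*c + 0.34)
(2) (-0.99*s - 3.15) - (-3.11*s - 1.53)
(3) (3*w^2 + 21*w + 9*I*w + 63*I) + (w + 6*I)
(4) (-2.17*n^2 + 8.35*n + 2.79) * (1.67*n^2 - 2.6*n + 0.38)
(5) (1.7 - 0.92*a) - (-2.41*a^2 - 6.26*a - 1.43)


(1) = 2.13*c^3 + 7.03*c^2 + 0.61*c + 1.05
(2) = 2.12*s - 1.62
(3) = 3*w^2 + 22*w + 9*I*w + 69*I
(4) = -3.6239*n^4 + 19.5865*n^3 - 17.8753*n^2 - 4.081*n + 1.0602
(5) = 2.41*a^2 + 5.34*a + 3.13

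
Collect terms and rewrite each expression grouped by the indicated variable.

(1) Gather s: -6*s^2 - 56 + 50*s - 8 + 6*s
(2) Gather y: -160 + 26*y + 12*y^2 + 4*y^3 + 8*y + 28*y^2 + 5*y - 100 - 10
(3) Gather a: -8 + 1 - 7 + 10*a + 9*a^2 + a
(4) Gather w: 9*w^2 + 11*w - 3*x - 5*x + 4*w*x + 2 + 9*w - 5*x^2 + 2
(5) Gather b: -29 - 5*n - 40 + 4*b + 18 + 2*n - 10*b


(1) = -6*s^2 + 56*s - 64
(2) = 4*y^3 + 40*y^2 + 39*y - 270
(3) = 9*a^2 + 11*a - 14
(4) = 9*w^2 + w*(4*x + 20) - 5*x^2 - 8*x + 4
(5) = -6*b - 3*n - 51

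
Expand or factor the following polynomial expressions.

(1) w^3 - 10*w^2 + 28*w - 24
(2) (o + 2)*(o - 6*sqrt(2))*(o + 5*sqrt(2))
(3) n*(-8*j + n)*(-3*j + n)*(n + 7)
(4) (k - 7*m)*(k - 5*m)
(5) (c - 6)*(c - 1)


(1) = (w - 6)*(w - 2)^2
(2) = o^3 - sqrt(2)*o^2 + 2*o^2 - 60*o - 2*sqrt(2)*o - 120
(3) = 24*j^2*n^2 + 168*j^2*n - 11*j*n^3 - 77*j*n^2 + n^4 + 7*n^3
(4) = k^2 - 12*k*m + 35*m^2
(5) = c^2 - 7*c + 6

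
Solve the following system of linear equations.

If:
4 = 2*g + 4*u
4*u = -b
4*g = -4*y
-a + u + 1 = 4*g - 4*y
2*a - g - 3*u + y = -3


Then:
a = 2/35
b = -124/35
g = 8/35
u = 31/35
y = -8/35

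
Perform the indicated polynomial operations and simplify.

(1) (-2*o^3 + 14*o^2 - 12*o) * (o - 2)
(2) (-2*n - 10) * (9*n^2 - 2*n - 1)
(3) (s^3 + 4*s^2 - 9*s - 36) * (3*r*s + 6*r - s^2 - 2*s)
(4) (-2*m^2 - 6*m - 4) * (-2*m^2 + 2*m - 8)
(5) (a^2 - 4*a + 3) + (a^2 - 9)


(1) = -2*o^4 + 18*o^3 - 40*o^2 + 24*o
(2) = -18*n^3 - 86*n^2 + 22*n + 10
(3) = 3*r*s^4 + 18*r*s^3 - 3*r*s^2 - 162*r*s - 216*r - s^5 - 6*s^4 + s^3 + 54*s^2 + 72*s
(4) = 4*m^4 + 8*m^3 + 12*m^2 + 40*m + 32
(5) = 2*a^2 - 4*a - 6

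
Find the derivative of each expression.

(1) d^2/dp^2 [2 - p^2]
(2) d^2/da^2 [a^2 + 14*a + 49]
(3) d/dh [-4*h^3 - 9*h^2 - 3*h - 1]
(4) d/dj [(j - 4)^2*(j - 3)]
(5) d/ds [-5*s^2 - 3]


(1) = -2
(2) = 2
(3) = -12*h^2 - 18*h - 3
(4) = (j - 4)*(3*j - 10)
(5) = -10*s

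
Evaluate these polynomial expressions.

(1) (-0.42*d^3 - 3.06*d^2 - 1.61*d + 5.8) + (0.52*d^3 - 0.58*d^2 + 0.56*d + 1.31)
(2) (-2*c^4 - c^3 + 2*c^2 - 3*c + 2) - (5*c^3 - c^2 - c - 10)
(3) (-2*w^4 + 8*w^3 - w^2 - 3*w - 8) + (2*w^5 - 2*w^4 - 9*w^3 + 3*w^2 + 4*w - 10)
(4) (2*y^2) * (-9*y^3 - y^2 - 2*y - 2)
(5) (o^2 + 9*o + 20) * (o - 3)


(1) = 0.1*d^3 - 3.64*d^2 - 1.05*d + 7.11
(2) = -2*c^4 - 6*c^3 + 3*c^2 - 2*c + 12
(3) = 2*w^5 - 4*w^4 - w^3 + 2*w^2 + w - 18
(4) = -18*y^5 - 2*y^4 - 4*y^3 - 4*y^2
(5) = o^3 + 6*o^2 - 7*o - 60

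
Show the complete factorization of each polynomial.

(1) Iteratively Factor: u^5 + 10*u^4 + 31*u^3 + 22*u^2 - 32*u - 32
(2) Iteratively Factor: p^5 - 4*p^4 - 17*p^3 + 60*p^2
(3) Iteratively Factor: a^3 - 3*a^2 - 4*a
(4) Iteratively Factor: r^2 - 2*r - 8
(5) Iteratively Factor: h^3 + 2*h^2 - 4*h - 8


(1) = (u + 4)*(u^4 + 6*u^3 + 7*u^2 - 6*u - 8) = (u - 1)*(u + 4)*(u^3 + 7*u^2 + 14*u + 8) = (u - 1)*(u + 2)*(u + 4)*(u^2 + 5*u + 4) = (u - 1)*(u + 1)*(u + 2)*(u + 4)*(u + 4)
(2) = (p - 5)*(p^4 + p^3 - 12*p^2) = p*(p - 5)*(p^3 + p^2 - 12*p) = p*(p - 5)*(p + 4)*(p^2 - 3*p) = p^2*(p - 5)*(p + 4)*(p - 3)
(3) = (a + 1)*(a^2 - 4*a) = a*(a + 1)*(a - 4)
(4) = (r - 4)*(r + 2)
(5) = (h + 2)*(h^2 - 4) = (h + 2)^2*(h - 2)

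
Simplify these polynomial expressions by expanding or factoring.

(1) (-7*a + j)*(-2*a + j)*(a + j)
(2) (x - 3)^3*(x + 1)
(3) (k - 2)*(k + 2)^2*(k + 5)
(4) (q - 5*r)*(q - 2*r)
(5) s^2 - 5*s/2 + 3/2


(1) = 14*a^3 + 5*a^2*j - 8*a*j^2 + j^3
(2) = x^4 - 8*x^3 + 18*x^2 - 27
(3) = k^4 + 7*k^3 + 6*k^2 - 28*k - 40
(4) = q^2 - 7*q*r + 10*r^2
(5) = (s - 3/2)*(s - 1)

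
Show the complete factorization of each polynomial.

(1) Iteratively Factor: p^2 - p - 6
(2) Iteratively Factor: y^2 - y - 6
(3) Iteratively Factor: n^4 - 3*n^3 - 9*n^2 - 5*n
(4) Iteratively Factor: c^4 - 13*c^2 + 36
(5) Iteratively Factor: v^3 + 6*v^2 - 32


(1) = (p + 2)*(p - 3)
(2) = (y - 3)*(y + 2)
(3) = (n + 1)*(n^3 - 4*n^2 - 5*n) = n*(n + 1)*(n^2 - 4*n - 5) = n*(n + 1)^2*(n - 5)
(4) = (c - 2)*(c^3 + 2*c^2 - 9*c - 18) = (c - 3)*(c - 2)*(c^2 + 5*c + 6) = (c - 3)*(c - 2)*(c + 2)*(c + 3)
(5) = (v + 4)*(v^2 + 2*v - 8) = (v + 4)^2*(v - 2)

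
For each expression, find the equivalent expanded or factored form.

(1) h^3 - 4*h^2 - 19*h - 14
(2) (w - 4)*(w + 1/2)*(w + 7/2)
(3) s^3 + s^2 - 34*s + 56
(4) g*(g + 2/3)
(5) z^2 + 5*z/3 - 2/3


(1) = (h - 7)*(h + 1)*(h + 2)
(2) = w^3 - 57*w/4 - 7
(3) = (s - 4)*(s - 2)*(s + 7)
(4) = g^2 + 2*g/3
(5) = (z - 1/3)*(z + 2)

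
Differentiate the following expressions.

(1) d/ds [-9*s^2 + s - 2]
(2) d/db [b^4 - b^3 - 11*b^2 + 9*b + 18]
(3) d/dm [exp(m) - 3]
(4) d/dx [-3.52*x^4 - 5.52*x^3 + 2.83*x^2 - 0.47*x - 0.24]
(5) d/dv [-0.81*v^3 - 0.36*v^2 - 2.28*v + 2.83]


(1) = 1 - 18*s
(2) = 4*b^3 - 3*b^2 - 22*b + 9
(3) = exp(m)
(4) = -14.08*x^3 - 16.56*x^2 + 5.66*x - 0.47
(5) = -2.43*v^2 - 0.72*v - 2.28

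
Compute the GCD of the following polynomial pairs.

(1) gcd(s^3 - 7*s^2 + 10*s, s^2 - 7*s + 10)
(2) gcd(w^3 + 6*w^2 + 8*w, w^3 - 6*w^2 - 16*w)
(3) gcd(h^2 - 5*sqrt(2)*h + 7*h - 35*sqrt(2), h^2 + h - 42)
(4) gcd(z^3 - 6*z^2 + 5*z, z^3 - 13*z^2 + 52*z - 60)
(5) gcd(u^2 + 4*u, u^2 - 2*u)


(1) = s^2 - 7*s + 10
(2) = gcd(w*(w + 2)*(w + 4), w*(w - 8)*(w + 2)) = w^2 + 2*w
(3) = gcd((h + 7)*(h - 5*sqrt(2)), (h - 6)*(h + 7)) = h + 7
(4) = z - 5
(5) = gcd(u*(u + 4), u*(u - 2)) = u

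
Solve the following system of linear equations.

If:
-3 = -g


Then:
g = 3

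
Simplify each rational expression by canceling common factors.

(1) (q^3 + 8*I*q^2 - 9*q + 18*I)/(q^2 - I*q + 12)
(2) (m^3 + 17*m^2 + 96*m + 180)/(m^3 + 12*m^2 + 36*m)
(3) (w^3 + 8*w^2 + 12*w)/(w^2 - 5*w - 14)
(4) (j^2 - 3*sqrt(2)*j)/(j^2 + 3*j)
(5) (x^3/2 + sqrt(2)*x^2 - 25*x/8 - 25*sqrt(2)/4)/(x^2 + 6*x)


(1) = (q^2 + 5*I*q + 6)/(q - 4*I)
(2) = (m + 5)/m
(3) = (w^2 + 6*w)/(w - 7)
(4) = (j - 3*sqrt(2))/(j + 3)
(5) = (4*x^3 + 8*sqrt(2)*x^2 - 25*x - 50*sqrt(2))/(8*x^2 + 48*x)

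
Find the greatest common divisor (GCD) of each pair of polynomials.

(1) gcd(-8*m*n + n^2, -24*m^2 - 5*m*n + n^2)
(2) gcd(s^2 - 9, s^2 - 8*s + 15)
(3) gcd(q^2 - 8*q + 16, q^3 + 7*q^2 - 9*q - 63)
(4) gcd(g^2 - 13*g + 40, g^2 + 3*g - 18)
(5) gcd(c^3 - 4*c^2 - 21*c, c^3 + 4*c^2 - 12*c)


(1) = 8*m - n
(2) = s - 3
(3) = 1
(4) = gcd((g - 8)*(g - 5), (g - 3)*(g + 6)) = 1
(5) = c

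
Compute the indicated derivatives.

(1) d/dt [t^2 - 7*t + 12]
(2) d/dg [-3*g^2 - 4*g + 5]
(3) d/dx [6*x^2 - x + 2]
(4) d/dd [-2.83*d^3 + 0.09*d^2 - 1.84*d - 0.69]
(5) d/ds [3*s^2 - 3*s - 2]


(1) = 2*t - 7
(2) = -6*g - 4
(3) = 12*x - 1
(4) = -8.49*d^2 + 0.18*d - 1.84
(5) = 6*s - 3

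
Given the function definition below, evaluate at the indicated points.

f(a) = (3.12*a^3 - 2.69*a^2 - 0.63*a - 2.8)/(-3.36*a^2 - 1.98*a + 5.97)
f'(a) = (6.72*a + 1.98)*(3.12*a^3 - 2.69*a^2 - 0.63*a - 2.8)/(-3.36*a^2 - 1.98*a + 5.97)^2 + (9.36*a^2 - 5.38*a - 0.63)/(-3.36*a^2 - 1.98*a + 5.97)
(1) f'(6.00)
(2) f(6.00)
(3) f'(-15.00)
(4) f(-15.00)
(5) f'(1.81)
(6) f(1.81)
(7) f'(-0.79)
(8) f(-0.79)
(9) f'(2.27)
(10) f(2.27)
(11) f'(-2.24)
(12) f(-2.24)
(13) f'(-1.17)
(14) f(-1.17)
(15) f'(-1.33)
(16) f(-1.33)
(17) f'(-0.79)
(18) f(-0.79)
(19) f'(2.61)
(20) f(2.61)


(1) = -0.90
(2) = -4.50
(3) = -0.92
(4) = 15.45
(5) = -1.26
(6) = -0.67
(7) = 2.36
(8) = -1.02
(9) = -0.97
(10) = -1.16
(11) = 6.63
(12) = 7.74
(13) = 9.66
(14) = -2.91
(15) = 22.51
(16) = -5.29
(17) = 2.36
(18) = -1.02
(19) = -0.91
(20) = -1.48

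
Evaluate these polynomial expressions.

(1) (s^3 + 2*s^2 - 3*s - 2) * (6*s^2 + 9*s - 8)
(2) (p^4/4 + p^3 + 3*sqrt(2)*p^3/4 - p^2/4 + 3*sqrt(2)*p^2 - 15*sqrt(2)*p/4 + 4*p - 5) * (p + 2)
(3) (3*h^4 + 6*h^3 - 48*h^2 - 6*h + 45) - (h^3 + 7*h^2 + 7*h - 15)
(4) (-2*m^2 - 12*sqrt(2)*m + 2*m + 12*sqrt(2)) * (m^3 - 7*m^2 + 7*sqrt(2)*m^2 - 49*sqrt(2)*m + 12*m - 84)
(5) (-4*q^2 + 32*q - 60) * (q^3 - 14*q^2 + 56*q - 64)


(1) = 6*s^5 + 21*s^4 - 8*s^3 - 55*s^2 + 6*s + 16
(2) = p^5/4 + 3*sqrt(2)*p^4/4 + 3*p^4/2 + 7*p^3/4 + 9*sqrt(2)*p^3/2 + 9*sqrt(2)*p^2/4 + 7*p^2/2 - 15*sqrt(2)*p/2 + 3*p - 10
(3) = 3*h^4 + 5*h^3 - 55*h^2 - 13*h + 60
(4) = -2*m^5 - 26*sqrt(2)*m^4 + 16*m^4 - 206*m^3 + 208*sqrt(2)*m^3 - 326*sqrt(2)*m^2 + 1536*m^2 - 1344*m + 1152*sqrt(2)*m - 1008*sqrt(2)
(5) = -4*q^5 + 88*q^4 - 732*q^3 + 2888*q^2 - 5408*q + 3840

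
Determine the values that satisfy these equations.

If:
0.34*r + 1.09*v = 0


Then:
r = -3.20588235294118*v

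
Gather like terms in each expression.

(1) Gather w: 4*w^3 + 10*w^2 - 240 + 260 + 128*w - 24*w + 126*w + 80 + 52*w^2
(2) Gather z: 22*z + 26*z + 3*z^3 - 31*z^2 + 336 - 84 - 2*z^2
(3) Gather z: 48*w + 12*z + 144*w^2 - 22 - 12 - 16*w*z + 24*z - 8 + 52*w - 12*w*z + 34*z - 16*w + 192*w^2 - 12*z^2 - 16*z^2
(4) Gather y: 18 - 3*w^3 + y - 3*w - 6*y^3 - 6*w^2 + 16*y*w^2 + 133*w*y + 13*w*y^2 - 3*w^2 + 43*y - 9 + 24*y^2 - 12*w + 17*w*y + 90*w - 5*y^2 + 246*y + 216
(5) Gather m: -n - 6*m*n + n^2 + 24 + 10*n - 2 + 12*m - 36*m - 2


(1) = 4*w^3 + 62*w^2 + 230*w + 100
(2) = 3*z^3 - 33*z^2 + 48*z + 252
(3) = 336*w^2 + 84*w - 28*z^2 + z*(70 - 28*w) - 42
(4) = -3*w^3 - 9*w^2 + 75*w - 6*y^3 + y^2*(13*w + 19) + y*(16*w^2 + 150*w + 290) + 225
(5) = m*(-6*n - 24) + n^2 + 9*n + 20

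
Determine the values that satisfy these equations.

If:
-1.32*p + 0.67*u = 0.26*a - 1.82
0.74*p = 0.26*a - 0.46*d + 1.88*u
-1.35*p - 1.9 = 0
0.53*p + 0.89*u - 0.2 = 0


Then:
a = 16.88
d = 16.15
p = -1.41
u = 1.06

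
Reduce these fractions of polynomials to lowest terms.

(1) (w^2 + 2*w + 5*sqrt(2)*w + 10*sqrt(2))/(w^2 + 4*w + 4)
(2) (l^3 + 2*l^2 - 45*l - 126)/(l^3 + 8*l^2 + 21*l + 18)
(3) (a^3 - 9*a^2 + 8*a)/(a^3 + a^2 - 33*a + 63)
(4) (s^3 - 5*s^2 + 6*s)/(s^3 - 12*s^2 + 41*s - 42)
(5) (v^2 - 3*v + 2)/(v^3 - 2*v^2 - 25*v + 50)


(1) = (w + 5*sqrt(2))/(w + 2)
(2) = (l^2 - l - 42)/(l^2 + 5*l + 6)
(3) = (a^3 - 9*a^2 + 8*a)/(a^3 + a^2 - 33*a + 63)
(4) = s/(s - 7)
(5) = (v - 1)/(v^2 - 25)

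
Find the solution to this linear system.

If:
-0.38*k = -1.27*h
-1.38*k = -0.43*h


Then:
h = 0.00
k = 0.00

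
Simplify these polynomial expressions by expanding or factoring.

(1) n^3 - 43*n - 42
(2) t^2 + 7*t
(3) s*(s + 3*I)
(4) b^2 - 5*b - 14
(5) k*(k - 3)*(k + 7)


(1) = (n - 7)*(n + 1)*(n + 6)
(2) = t*(t + 7)
(3) = s^2 + 3*I*s
(4) = (b - 7)*(b + 2)
(5) = k^3 + 4*k^2 - 21*k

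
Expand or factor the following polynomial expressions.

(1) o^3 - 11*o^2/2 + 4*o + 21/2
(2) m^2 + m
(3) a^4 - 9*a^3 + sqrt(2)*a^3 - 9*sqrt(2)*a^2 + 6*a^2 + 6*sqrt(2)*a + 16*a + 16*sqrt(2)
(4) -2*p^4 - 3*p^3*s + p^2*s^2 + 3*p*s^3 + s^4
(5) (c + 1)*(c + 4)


(1) = (o - 7/2)*(o - 3)*(o + 1)
(2) = m*(m + 1)
(3) = (a - 8)*(a - 2)*(a + 1)*(a + sqrt(2))
(4) = (-p + s)*(p + s)^2*(2*p + s)
(5) = c^2 + 5*c + 4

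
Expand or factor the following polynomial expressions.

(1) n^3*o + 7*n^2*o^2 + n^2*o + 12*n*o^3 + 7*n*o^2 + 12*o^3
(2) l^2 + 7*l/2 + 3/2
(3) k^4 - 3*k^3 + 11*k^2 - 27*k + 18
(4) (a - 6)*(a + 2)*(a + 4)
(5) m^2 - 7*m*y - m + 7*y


(1) = (n + 3*o)*(n + 4*o)*(n*o + o)
(2) = (l + 1/2)*(l + 3)
(3) = (k - 2)*(k - 1)*(k - 3*I)*(k + 3*I)
(4) = a^3 - 28*a - 48
(5) = (m - 1)*(m - 7*y)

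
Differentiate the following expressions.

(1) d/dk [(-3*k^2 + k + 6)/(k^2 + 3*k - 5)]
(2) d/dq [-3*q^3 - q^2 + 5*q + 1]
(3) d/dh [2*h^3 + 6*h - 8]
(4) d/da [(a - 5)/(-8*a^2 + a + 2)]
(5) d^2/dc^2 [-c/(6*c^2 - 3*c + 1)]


(1) = (-10*k^2 + 18*k - 23)/(k^4 + 6*k^3 - k^2 - 30*k + 25)
(2) = -9*q^2 - 2*q + 5
(3) = 6*h^2 + 6
(4) = (-8*a^2 + a + (a - 5)*(16*a - 1) + 2)/(-8*a^2 + a + 2)^2
(5) = 6*(-3*c*(4*c - 1)^2 + (6*c - 1)*(6*c^2 - 3*c + 1))/(6*c^2 - 3*c + 1)^3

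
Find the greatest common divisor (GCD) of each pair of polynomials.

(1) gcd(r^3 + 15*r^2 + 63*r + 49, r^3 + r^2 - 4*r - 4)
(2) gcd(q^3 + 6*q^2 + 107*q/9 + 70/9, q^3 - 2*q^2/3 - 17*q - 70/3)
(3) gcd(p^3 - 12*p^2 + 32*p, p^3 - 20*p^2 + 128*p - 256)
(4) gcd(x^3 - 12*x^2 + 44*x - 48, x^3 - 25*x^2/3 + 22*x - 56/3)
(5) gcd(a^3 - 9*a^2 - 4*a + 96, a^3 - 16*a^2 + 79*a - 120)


(1) = gcd((r + 1)*(r + 7)^2, (r - 2)*(r + 1)*(r + 2)) = r + 1
(2) = gcd((q + 5/3)*(q + 2)*(q + 7/3), (q - 5)*(q + 2)*(q + 7/3)) = q^2 + 13*q/3 + 14/3
(3) = p^2 - 12*p + 32
(4) = gcd((x - 6)*(x - 4)*(x - 2), (x - 4)*(x - 7/3)*(x - 2)) = x^2 - 6*x + 8
(5) = gcd((a - 8)*(a - 4)*(a + 3), (a - 8)*(a - 5)*(a - 3)) = a - 8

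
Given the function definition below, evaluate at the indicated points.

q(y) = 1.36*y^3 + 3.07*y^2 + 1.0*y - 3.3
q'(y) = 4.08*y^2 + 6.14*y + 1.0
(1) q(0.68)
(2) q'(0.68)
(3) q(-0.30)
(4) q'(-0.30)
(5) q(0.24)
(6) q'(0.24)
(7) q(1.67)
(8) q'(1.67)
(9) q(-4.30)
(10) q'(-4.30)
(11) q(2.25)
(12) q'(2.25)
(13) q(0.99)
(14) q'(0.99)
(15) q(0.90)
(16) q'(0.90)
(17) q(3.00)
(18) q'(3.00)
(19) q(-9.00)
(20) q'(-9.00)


(1) = -0.77
(2) = 7.06
(3) = -3.36
(4) = -0.47
(5) = -2.86
(6) = 2.71
(7) = 13.27
(8) = 22.63
(9) = -58.97
(10) = 50.04
(11) = 29.98
(12) = 35.47
(13) = 2.02
(14) = 11.08
(15) = 1.08
(16) = 9.83
(17) = 64.05
(18) = 56.14
(19) = -755.07
(20) = 276.22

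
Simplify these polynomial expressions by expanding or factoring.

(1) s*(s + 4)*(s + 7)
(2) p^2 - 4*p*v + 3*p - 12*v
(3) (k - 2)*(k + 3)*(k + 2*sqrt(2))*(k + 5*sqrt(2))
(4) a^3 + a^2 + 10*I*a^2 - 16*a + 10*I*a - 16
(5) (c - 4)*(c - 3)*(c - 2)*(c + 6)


(1) = s^3 + 11*s^2 + 28*s
(2) = (p + 3)*(p - 4*v)
(3) = k^4 + k^3 + 7*sqrt(2)*k^3 + 7*sqrt(2)*k^2 + 14*k^2 - 42*sqrt(2)*k + 20*k - 120
(4) = (a + 1)*(a + 2*I)*(a + 8*I)
(5) = c^4 - 3*c^3 - 28*c^2 + 132*c - 144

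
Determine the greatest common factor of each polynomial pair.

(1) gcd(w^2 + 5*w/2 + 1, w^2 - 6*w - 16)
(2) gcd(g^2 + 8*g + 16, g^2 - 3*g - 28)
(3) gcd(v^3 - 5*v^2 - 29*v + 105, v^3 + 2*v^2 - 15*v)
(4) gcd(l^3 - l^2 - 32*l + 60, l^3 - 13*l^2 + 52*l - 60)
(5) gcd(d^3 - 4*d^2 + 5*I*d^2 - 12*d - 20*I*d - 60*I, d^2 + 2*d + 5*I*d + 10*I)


(1) = gcd((w + 1/2)*(w + 2), (w - 8)*(w + 2)) = w + 2
(2) = gcd((g + 4)^2, (g - 7)*(g + 4)) = g + 4
(3) = gcd((v - 7)*(v - 3)*(v + 5), v*(v - 3)*(v + 5)) = v^2 + 2*v - 15
(4) = l^2 - 7*l + 10
(5) = d^2 + d*(2 + 5*I) + 10*I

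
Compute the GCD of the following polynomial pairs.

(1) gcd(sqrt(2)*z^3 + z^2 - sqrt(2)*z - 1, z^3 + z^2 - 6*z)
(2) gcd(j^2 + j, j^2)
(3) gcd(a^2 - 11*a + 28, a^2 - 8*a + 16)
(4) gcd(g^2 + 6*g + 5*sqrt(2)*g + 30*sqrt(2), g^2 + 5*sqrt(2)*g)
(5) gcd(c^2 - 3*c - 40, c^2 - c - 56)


(1) = 1
(2) = j
(3) = gcd((a - 7)*(a - 4), (a - 4)^2) = a - 4
(4) = gcd((g + 6)*(g + 5*sqrt(2)), g*(g + 5*sqrt(2))) = g + 5*sqrt(2)
(5) = c - 8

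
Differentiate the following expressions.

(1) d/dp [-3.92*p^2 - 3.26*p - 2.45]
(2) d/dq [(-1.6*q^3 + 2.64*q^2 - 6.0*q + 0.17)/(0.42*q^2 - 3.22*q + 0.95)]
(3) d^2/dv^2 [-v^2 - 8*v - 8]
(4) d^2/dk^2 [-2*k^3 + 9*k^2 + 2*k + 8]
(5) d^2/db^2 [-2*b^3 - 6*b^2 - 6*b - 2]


(1) = -7.84*p - 3.26
(2) = (-0.672*q^4 + 10.304*q^3 - 10.5408*q^2 + 4.8732*q - 5.1526)/(0.1764*q^4 - 2.7048*q^3 + 11.1664*q^2 - 6.118*q + 0.9025)
(3) = -2
(4) = 18 - 12*k
(5) = -12*b - 12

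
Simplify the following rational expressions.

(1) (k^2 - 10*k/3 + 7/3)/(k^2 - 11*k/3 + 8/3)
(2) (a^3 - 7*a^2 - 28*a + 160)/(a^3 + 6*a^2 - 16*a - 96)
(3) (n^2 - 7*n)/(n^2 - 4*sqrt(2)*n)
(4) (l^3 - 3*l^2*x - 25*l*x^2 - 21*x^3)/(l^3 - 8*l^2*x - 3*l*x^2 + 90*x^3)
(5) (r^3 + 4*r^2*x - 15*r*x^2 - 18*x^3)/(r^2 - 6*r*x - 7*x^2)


(1) = (3*k - 7)/(3*k - 8)
(2) = (a^2 - 3*a - 40)/(a^2 + 10*a + 24)
(3) = (n - 7)/(n - 4*sqrt(2))
(4) = (l^2 - 6*l*x - 7*x^2)/(l^2 - 11*l*x + 30*x^2)
(5) = (-r^2 - 3*r*x + 18*x^2)/(-r + 7*x)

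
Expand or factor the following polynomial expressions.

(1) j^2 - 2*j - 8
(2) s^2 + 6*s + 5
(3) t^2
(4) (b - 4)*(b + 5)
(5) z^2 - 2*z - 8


(1) = (j - 4)*(j + 2)
(2) = (s + 1)*(s + 5)
(3) = t^2
(4) = b^2 + b - 20
(5) = (z - 4)*(z + 2)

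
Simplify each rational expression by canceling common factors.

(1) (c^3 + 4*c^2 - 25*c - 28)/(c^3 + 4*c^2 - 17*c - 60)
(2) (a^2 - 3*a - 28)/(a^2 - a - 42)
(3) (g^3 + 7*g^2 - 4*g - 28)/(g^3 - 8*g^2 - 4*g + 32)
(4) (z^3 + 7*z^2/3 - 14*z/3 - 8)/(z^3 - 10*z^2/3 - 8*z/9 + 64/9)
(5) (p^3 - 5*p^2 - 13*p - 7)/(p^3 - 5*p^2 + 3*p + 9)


(1) = (c^2 + 8*c + 7)/(c^2 + 8*c + 15)
(2) = (a + 4)/(a + 6)
(3) = (g + 7)/(g - 8)
(4) = (3*z + 9)/(3*z - 8)
(5) = (p^2 - 6*p - 7)/(p^2 - 6*p + 9)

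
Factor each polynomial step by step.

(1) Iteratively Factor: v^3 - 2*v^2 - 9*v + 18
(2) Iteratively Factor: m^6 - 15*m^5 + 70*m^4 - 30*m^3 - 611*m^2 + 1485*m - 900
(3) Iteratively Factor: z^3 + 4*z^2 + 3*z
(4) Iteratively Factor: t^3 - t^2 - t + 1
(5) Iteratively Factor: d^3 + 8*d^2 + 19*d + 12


(1) = (v - 3)*(v^2 + v - 6) = (v - 3)*(v + 3)*(v - 2)
(2) = (m - 5)*(m^5 - 10*m^4 + 20*m^3 + 70*m^2 - 261*m + 180) = (m - 5)^2*(m^4 - 5*m^3 - 5*m^2 + 45*m - 36) = (m - 5)^2*(m + 3)*(m^3 - 8*m^2 + 19*m - 12) = (m - 5)^2*(m - 4)*(m + 3)*(m^2 - 4*m + 3) = (m - 5)^2*(m - 4)*(m - 1)*(m + 3)*(m - 3)
(3) = (z + 3)*(z^2 + z) = z*(z + 3)*(z + 1)
(4) = (t - 1)*(t^2 - 1) = (t - 1)^2*(t + 1)
(5) = (d + 1)*(d^2 + 7*d + 12) = (d + 1)*(d + 3)*(d + 4)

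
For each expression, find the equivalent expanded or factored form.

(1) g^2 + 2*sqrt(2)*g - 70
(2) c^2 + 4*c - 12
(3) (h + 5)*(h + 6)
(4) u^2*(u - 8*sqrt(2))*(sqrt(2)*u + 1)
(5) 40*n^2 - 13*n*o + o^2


(1) = (g - 5*sqrt(2))*(g + 7*sqrt(2))
(2) = (c - 2)*(c + 6)
(3) = h^2 + 11*h + 30
(4) = sqrt(2)*u^4 - 15*u^3 - 8*sqrt(2)*u^2
(5) = (-8*n + o)*(-5*n + o)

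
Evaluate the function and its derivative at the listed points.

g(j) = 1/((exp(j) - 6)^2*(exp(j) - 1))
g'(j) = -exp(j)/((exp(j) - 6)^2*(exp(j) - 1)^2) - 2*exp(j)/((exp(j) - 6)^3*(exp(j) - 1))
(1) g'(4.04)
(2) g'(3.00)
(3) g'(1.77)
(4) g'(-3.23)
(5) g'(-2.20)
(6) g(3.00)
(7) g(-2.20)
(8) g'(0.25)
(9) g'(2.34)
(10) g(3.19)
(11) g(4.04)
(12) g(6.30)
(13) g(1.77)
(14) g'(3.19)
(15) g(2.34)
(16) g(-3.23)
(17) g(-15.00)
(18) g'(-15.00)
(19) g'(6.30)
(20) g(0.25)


(1) = -0.00
(2) = -0.00
(3) = 1104.28
(4) = -0.00
(5) = -0.01
(6) = 0.00
(7) = -0.03
(8) = -0.63
(9) = -0.03
(10) = 0.00
(11) = 0.00
(12) = 0.00
(13) = 12.31
(14) = -0.00
(15) = 0.01
(16) = -0.03
(17) = -0.03
(18) = -0.00
(19) = -0.00
(20) = 0.16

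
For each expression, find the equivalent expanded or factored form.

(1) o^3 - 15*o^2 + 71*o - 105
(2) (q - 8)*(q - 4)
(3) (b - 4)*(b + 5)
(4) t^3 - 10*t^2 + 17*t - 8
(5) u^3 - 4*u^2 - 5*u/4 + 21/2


(1) = (o - 7)*(o - 5)*(o - 3)
(2) = q^2 - 12*q + 32
(3) = b^2 + b - 20
(4) = (t - 8)*(t - 1)^2
(5) = (u - 7/2)*(u - 2)*(u + 3/2)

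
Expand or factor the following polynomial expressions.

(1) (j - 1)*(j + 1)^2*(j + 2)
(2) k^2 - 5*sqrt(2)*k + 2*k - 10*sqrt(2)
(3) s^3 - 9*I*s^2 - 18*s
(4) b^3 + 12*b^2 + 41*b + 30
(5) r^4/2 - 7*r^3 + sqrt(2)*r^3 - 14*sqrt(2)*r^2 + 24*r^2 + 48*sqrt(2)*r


(1) = j^4 + 3*j^3 + j^2 - 3*j - 2
(2) = (k + 2)*(k - 5*sqrt(2))
(3) = s*(s - 6*I)*(s - 3*I)
(4) = (b + 1)*(b + 5)*(b + 6)
(5) = r*(r/2 + sqrt(2))*(r - 8)*(r - 6)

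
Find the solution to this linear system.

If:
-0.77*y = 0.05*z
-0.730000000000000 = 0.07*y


Then:
y = -10.43
z = 160.60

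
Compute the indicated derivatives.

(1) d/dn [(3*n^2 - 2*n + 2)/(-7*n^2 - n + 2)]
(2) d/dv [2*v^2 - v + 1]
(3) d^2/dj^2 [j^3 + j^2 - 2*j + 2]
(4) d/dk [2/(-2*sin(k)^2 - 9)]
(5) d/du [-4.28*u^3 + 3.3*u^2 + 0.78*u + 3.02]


(1) = (-17*n^2 + 40*n - 2)/(49*n^4 + 14*n^3 - 27*n^2 - 4*n + 4)
(2) = 4*v - 1
(3) = 6*j + 2
(4) = 4*sin(2*k)/(10 - cos(2*k))^2
(5) = -12.84*u^2 + 6.6*u + 0.78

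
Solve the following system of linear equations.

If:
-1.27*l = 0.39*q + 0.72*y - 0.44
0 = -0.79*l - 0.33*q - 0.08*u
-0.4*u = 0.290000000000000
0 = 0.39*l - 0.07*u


Then:
l = -0.13
q = 0.49
u = -0.72
y = 0.58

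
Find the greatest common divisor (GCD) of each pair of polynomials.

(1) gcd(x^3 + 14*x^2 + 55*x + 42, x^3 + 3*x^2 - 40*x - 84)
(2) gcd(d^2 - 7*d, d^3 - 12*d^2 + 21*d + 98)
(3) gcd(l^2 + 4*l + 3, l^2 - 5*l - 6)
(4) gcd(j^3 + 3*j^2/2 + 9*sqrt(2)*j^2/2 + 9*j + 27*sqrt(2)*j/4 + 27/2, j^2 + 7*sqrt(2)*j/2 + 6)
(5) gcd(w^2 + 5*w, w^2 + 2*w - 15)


(1) = x + 7
(2) = d - 7
(3) = l + 1
(4) = j + 3*sqrt(2)/2
(5) = w + 5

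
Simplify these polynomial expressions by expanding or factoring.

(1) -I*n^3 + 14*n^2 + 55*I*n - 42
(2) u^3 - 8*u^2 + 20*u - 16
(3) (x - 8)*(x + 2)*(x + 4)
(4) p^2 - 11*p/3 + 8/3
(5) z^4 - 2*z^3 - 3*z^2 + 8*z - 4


(1) = (n + 6*I)*(n + 7*I)*(-I*n + 1)
(2) = (u - 4)*(u - 2)^2
(3) = x^3 - 2*x^2 - 40*x - 64
(4) = (p - 8/3)*(p - 1)
(5) = (z - 2)*(z - 1)^2*(z + 2)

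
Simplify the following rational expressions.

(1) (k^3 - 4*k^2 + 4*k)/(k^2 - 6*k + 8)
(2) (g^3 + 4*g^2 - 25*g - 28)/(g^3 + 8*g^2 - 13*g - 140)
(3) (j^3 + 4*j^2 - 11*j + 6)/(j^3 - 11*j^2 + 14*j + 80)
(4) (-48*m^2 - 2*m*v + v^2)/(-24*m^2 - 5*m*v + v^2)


(1) = (k^2 - 2*k)/(k - 4)
(2) = (g + 1)/(g + 5)
(3) = (j^3 + 4*j^2 - 11*j + 6)/(j^3 - 11*j^2 + 14*j + 80)
(4) = (6*m + v)/(3*m + v)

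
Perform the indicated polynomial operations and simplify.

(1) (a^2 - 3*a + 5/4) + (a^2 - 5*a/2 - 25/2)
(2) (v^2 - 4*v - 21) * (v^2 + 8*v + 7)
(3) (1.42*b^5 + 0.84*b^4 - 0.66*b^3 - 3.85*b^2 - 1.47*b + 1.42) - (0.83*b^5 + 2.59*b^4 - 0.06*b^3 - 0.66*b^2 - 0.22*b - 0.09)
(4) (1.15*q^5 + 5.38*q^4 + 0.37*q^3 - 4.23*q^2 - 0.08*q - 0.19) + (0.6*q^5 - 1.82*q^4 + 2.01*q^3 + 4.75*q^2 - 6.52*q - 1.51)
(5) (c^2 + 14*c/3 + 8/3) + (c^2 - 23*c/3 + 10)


(1) = 2*a^2 - 11*a/2 - 45/4
(2) = v^4 + 4*v^3 - 46*v^2 - 196*v - 147
(3) = 0.59*b^5 - 1.75*b^4 - 0.6*b^3 - 3.19*b^2 - 1.25*b + 1.51
(4) = 1.75*q^5 + 3.56*q^4 + 2.38*q^3 + 0.52*q^2 - 6.6*q - 1.7
(5) = 2*c^2 - 3*c + 38/3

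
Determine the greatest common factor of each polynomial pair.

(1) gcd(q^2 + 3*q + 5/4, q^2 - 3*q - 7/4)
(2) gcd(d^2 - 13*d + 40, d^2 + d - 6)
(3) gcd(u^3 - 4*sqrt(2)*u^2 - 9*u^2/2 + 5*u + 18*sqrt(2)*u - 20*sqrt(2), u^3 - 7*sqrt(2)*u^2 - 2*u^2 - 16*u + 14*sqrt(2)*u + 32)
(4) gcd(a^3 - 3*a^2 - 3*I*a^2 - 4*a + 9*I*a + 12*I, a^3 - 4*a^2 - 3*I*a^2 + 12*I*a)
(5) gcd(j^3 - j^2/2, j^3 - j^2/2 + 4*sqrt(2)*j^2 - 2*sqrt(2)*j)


(1) = gcd((q + 1/2)*(q + 5/2), (q - 7/2)*(q + 1/2)) = q + 1/2
(2) = 1
(3) = gcd((u - 5/2)*(u - 2)*(u - 4*sqrt(2)), (u - 2)*(u - 8*sqrt(2))*(u + sqrt(2))) = u - 2
(4) = gcd((a - 4)*(a + 1)*(a - 3*I), a*(a - 4)*(a - 3*I)) = a^2 + a*(-4 - 3*I) + 12*I
(5) = gcd(j^2*(j - 1/2), j*(j - 1/2)*(j + 4*sqrt(2))) = j^2 - j/2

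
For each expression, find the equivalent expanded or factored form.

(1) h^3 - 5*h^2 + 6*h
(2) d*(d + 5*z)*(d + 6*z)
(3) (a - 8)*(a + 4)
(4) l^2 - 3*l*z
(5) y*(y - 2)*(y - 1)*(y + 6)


(1) = h*(h - 3)*(h - 2)
(2) = d^3 + 11*d^2*z + 30*d*z^2
(3) = a^2 - 4*a - 32
(4) = l*(l - 3*z)
(5) = y^4 + 3*y^3 - 16*y^2 + 12*y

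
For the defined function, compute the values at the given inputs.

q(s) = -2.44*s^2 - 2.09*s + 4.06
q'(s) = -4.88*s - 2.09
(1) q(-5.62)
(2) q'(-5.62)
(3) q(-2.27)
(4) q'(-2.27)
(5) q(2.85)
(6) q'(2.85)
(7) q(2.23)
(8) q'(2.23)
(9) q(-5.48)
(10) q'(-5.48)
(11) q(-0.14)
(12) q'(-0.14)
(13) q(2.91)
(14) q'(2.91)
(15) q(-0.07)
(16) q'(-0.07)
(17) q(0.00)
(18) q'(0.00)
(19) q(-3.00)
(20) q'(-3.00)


(1) = -61.26
(2) = 25.34
(3) = -3.77
(4) = 8.99
(5) = -21.72
(6) = -16.00
(7) = -12.73
(8) = -12.97
(9) = -57.76
(10) = 24.65
(11) = 4.30
(12) = -1.41
(13) = -22.68
(14) = -16.29
(15) = 4.19
(16) = -1.75
(17) = 4.06
(18) = -2.09
(19) = -11.63
(20) = 12.55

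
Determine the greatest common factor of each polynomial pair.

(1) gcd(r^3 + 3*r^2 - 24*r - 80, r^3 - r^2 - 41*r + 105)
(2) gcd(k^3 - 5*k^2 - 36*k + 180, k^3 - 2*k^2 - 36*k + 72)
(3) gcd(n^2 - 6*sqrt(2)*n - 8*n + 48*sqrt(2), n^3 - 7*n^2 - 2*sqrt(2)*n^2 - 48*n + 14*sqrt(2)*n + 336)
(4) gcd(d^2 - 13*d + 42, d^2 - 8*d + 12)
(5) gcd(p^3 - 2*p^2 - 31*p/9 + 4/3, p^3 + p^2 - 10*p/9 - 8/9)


(1) = gcd((r - 5)*(r + 4)^2, (r - 5)*(r - 3)*(r + 7)) = r - 5
(2) = k^2 - 36
(3) = n - 6*sqrt(2)
(4) = d - 6
(5) = gcd((p - 3)*(p - 1/3)*(p + 4/3), (p - 1)*(p + 2/3)*(p + 4/3)) = p + 4/3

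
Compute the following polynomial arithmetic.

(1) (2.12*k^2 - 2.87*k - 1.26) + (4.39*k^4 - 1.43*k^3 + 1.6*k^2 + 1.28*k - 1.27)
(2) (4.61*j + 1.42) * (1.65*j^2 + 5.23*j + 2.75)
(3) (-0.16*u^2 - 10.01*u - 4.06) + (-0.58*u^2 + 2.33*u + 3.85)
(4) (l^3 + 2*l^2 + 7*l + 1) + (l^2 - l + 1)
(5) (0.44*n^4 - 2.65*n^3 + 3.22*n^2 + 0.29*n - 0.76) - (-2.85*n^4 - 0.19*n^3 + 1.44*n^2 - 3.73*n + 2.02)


(1) = 4.39*k^4 - 1.43*k^3 + 3.72*k^2 - 1.59*k - 2.53
(2) = 7.6065*j^3 + 26.4533*j^2 + 20.1041*j + 3.905
(3) = -0.74*u^2 - 7.68*u - 0.21
(4) = l^3 + 3*l^2 + 6*l + 2
(5) = 3.29*n^4 - 2.46*n^3 + 1.78*n^2 + 4.02*n - 2.78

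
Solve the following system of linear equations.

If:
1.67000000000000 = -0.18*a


Then:
a = -9.28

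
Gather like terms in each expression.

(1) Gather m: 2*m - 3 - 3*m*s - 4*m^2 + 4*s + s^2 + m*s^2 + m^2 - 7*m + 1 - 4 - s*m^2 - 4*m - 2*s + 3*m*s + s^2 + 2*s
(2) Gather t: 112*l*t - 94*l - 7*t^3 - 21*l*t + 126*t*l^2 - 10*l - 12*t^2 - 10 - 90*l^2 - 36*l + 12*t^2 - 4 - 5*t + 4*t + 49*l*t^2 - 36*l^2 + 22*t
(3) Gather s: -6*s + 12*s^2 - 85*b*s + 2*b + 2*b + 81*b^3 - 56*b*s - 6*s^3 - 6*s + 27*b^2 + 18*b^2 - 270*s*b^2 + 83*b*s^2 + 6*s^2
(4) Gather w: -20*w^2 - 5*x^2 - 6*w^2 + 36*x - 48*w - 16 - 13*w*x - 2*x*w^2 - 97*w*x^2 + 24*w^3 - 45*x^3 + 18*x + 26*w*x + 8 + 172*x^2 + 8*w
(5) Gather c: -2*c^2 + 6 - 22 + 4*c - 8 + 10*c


(1) = m^2*(-s - 3) + m*(s^2 - 9) + 2*s^2 + 4*s - 6
(2) = -126*l^2 + 49*l*t^2 - 140*l - 7*t^3 + t*(126*l^2 + 91*l + 21) - 14
(3) = 81*b^3 + 45*b^2 + 4*b - 6*s^3 + s^2*(83*b + 18) + s*(-270*b^2 - 141*b - 12)
(4) = 24*w^3 + w^2*(-2*x - 26) + w*(-97*x^2 + 13*x - 40) - 45*x^3 + 167*x^2 + 54*x - 8
(5) = -2*c^2 + 14*c - 24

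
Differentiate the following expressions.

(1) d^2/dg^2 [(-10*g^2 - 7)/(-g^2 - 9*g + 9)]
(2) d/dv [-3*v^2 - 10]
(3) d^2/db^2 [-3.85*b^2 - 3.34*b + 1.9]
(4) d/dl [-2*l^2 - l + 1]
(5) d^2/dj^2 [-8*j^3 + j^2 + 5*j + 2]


(1) = 6*(-30*g^3 + 97*g^2 + 63*g + 480)/(g^6 + 27*g^5 + 216*g^4 + 243*g^3 - 1944*g^2 + 2187*g - 729)
(2) = -6*v
(3) = -7.70000000000000
(4) = -4*l - 1
(5) = 2 - 48*j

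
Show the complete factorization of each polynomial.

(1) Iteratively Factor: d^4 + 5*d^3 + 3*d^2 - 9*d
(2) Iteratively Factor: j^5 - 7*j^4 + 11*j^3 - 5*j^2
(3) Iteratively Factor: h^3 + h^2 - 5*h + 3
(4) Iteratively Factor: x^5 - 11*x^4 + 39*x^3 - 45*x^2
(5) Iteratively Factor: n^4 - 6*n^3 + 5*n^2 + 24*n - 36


(1) = (d + 3)*(d^3 + 2*d^2 - 3*d) = (d + 3)^2*(d^2 - d) = d*(d + 3)^2*(d - 1)
(2) = (j - 5)*(j^4 - 2*j^3 + j^2) = (j - 5)*(j - 1)*(j^3 - j^2) = j*(j - 5)*(j - 1)*(j^2 - j) = j*(j - 5)*(j - 1)^2*(j)
(3) = (h + 3)*(h^2 - 2*h + 1) = (h - 1)*(h + 3)*(h - 1)
(4) = (x - 3)*(x^4 - 8*x^3 + 15*x^2) = x*(x - 3)*(x^3 - 8*x^2 + 15*x) = x*(x - 3)^2*(x^2 - 5*x) = x^2*(x - 3)^2*(x - 5)
(5) = (n - 3)*(n^3 - 3*n^2 - 4*n + 12) = (n - 3)*(n - 2)*(n^2 - n - 6) = (n - 3)^2*(n - 2)*(n + 2)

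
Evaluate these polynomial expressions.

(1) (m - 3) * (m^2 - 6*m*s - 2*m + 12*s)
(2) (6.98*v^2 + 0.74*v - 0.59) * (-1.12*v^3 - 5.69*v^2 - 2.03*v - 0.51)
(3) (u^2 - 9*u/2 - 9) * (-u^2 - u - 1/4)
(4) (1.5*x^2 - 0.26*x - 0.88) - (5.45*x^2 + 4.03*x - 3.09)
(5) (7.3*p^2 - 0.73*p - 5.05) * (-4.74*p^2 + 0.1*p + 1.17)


(1) = m^3 - 6*m^2*s - 5*m^2 + 30*m*s + 6*m - 36*s
(2) = -7.8176*v^5 - 40.545*v^4 - 17.7192*v^3 - 1.7049*v^2 + 0.8203*v + 0.3009
(3) = -u^4 + 7*u^3/2 + 53*u^2/4 + 81*u/8 + 9/4
(4) = -3.95*x^2 - 4.29*x + 2.21
(5) = -34.602*p^4 + 4.1902*p^3 + 32.405*p^2 - 1.3591*p - 5.9085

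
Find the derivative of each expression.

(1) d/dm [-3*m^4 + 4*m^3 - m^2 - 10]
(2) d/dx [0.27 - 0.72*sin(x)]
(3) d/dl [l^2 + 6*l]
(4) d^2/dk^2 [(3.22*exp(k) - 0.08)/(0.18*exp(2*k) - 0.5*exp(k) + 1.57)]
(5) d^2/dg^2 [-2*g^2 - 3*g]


(1) = 2*m*(-6*m^2 + 6*m - 1)
(2) = -0.72*cos(x)
(3) = 2*l + 6
(4) = (0.104328*exp(4*k) + 0.279432*exp(3*k) - 5.438232*exp(2*k) + 2.598132*exp(k) + 7.874178)*exp(k)/(0.005832*exp(6*k) - 0.0486*exp(5*k) + 0.287604*exp(4*k) - 0.9728*exp(3*k) + 2.508546*exp(2*k) - 3.69735*exp(k) + 3.869893)
(5) = -4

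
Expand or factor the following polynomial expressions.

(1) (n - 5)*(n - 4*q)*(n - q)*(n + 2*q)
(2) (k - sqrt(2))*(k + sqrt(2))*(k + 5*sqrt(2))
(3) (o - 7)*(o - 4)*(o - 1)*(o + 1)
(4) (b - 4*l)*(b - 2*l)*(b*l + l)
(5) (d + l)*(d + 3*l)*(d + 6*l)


(1) = n^4 - 3*n^3*q - 5*n^3 - 6*n^2*q^2 + 15*n^2*q + 8*n*q^3 + 30*n*q^2 - 40*q^3
(2) = k^3 + 5*sqrt(2)*k^2 - 2*k - 10*sqrt(2)
(3) = o^4 - 11*o^3 + 27*o^2 + 11*o - 28
(4) = b^3*l - 6*b^2*l^2 + b^2*l + 8*b*l^3 - 6*b*l^2 + 8*l^3
(5) = d^3 + 10*d^2*l + 27*d*l^2 + 18*l^3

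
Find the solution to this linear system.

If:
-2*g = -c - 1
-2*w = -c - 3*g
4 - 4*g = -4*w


Then:
c = -5/3
g = -1/3
w = -4/3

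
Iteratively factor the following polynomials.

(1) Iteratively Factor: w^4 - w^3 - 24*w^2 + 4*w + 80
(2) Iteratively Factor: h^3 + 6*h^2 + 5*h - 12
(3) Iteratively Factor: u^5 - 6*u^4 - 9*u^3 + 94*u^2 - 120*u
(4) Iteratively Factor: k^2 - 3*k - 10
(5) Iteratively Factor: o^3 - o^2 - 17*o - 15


(1) = (w + 2)*(w^3 - 3*w^2 - 18*w + 40) = (w - 2)*(w + 2)*(w^2 - w - 20) = (w - 2)*(w + 2)*(w + 4)*(w - 5)
(2) = (h + 4)*(h^2 + 2*h - 3) = (h - 1)*(h + 4)*(h + 3)
(3) = (u - 2)*(u^4 - 4*u^3 - 17*u^2 + 60*u) = (u - 2)*(u + 4)*(u^3 - 8*u^2 + 15*u) = u*(u - 2)*(u + 4)*(u^2 - 8*u + 15) = u*(u - 5)*(u - 2)*(u + 4)*(u - 3)
(4) = (k - 5)*(k + 2)
(5) = (o + 3)*(o^2 - 4*o - 5) = (o - 5)*(o + 3)*(o + 1)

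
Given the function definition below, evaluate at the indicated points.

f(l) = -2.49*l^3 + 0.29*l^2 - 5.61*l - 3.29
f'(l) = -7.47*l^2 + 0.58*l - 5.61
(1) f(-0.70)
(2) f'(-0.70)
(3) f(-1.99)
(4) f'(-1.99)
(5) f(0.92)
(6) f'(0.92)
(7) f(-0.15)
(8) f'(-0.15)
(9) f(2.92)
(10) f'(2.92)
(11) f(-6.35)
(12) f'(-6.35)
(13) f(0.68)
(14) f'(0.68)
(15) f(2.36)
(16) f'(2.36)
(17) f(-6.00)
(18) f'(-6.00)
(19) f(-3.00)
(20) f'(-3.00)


(1) = 1.63
(2) = -9.68
(3) = 28.65
(4) = -36.35
(5) = -10.14
(6) = -11.40
(7) = -2.43
(8) = -5.87
(9) = -79.19
(10) = -67.61
(11) = 681.59
(12) = -310.50
(13) = -7.75
(14) = -8.67
(15) = -47.64
(16) = -45.85
(17) = 578.65
(18) = -278.01
(19) = 83.38
(20) = -74.58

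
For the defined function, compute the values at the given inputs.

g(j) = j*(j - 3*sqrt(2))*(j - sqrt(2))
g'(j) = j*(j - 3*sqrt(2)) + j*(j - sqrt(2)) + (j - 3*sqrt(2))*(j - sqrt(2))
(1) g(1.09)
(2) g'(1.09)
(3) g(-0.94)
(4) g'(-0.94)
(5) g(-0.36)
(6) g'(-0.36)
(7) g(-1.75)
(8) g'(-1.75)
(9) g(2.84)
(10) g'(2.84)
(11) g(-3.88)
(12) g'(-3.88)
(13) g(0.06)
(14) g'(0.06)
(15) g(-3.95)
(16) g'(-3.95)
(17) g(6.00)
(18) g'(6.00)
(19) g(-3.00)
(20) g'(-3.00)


(1) = 1.11
(2) = -2.77
(3) = -11.47
(4) = 19.29
(5) = -2.94
(6) = 10.46
(7) = -33.18
(8) = 34.99
(9) = -5.68
(10) = -1.93
(11) = -166.85
(12) = 95.06
(13) = 0.34
(14) = 5.33
(15) = -173.59
(16) = 97.50
(17) = 48.35
(18) = 46.12
(19) = -95.91
(20) = 66.94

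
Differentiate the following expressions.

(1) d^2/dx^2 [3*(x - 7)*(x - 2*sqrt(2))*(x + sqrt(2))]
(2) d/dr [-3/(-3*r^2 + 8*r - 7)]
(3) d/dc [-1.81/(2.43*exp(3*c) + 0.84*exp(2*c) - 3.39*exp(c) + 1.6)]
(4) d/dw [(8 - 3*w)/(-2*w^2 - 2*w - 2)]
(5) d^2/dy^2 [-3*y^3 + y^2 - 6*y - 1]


(1) = 18*x - 42 - 6*sqrt(2)
(2) = 6*(4 - 3*r)/(3*r^2 - 8*r + 7)^2
(3) = (13.1949*exp(2*c) + 3.0408*exp(c) - 6.1359)*exp(c)/(2.43*exp(3*c) + 0.84*exp(2*c) - 3.39*exp(c) + 1.6)^2
(4) = (3*w^2 + 3*w - (2*w + 1)*(3*w - 8) + 3)/(2*(w^2 + w + 1)^2)
(5) = 2 - 18*y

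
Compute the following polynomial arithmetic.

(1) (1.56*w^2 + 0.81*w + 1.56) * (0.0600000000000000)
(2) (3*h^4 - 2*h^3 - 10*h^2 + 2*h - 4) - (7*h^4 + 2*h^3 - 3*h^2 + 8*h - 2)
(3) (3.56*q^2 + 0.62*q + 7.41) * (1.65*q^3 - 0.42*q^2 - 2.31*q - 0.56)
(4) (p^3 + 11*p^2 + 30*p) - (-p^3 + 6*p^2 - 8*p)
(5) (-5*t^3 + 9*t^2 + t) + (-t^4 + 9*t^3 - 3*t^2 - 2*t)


(1) = 0.0936*w^2 + 0.0486*w + 0.0936
(2) = -4*h^4 - 4*h^3 - 7*h^2 - 6*h - 2
(3) = 5.874*q^5 - 0.4722*q^4 + 3.7425*q^3 - 6.538*q^2 - 17.4643*q - 4.1496
(4) = 2*p^3 + 5*p^2 + 38*p
(5) = -t^4 + 4*t^3 + 6*t^2 - t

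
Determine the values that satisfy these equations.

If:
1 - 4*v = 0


Then:
v = 1/4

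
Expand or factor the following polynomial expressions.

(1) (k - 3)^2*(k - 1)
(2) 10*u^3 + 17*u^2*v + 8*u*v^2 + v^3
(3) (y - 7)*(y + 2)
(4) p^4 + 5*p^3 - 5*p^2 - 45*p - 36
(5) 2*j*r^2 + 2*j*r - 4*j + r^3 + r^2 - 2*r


(1) = k^3 - 7*k^2 + 15*k - 9
(2) = (u + v)*(2*u + v)*(5*u + v)
(3) = y^2 - 5*y - 14
(4) = (p - 3)*(p + 1)*(p + 3)*(p + 4)
(5) = (2*j + r)*(r - 1)*(r + 2)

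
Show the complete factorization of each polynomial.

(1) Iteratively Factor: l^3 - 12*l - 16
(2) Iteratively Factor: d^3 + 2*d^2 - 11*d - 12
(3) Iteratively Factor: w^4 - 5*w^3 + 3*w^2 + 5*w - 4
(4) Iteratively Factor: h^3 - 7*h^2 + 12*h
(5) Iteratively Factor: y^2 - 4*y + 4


(1) = (l + 2)*(l^2 - 2*l - 8) = (l - 4)*(l + 2)*(l + 2)
(2) = (d + 4)*(d^2 - 2*d - 3) = (d + 1)*(d + 4)*(d - 3)
(3) = (w - 1)*(w^3 - 4*w^2 - w + 4) = (w - 1)^2*(w^2 - 3*w - 4) = (w - 4)*(w - 1)^2*(w + 1)
(4) = (h)*(h^2 - 7*h + 12) = h*(h - 3)*(h - 4)
(5) = (y - 2)*(y - 2)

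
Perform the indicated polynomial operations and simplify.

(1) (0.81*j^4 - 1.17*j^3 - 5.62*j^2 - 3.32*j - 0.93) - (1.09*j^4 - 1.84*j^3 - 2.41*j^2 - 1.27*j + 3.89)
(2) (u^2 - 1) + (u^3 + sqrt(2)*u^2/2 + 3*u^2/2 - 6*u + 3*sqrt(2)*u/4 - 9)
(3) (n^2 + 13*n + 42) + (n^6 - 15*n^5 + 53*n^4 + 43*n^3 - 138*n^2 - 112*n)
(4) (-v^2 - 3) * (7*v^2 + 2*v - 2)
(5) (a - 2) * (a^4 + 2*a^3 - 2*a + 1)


(1) = -0.28*j^4 + 0.67*j^3 - 3.21*j^2 - 2.05*j - 4.82
(2) = u^3 + sqrt(2)*u^2/2 + 5*u^2/2 - 6*u + 3*sqrt(2)*u/4 - 10
(3) = n^6 - 15*n^5 + 53*n^4 + 43*n^3 - 137*n^2 - 99*n + 42
(4) = -7*v^4 - 2*v^3 - 19*v^2 - 6*v + 6
(5) = a^5 - 4*a^3 - 2*a^2 + 5*a - 2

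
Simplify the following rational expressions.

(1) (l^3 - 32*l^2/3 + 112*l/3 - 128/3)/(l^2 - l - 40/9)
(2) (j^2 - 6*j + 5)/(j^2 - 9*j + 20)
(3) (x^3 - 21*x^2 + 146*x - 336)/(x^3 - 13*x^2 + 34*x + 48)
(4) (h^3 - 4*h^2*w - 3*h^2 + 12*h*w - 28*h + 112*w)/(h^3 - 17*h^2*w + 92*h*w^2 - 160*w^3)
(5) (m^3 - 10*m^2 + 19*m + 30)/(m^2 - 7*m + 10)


(1) = (3*l^2 - 24*l + 48)/(3*l + 5)
(2) = (j - 1)/(j - 4)
(3) = (x - 7)/(x + 1)
(4) = (h^2 - 3*h - 28)/(h^2 - 13*h*w + 40*w^2)
(5) = (m^2 - 5*m - 6)/(m - 2)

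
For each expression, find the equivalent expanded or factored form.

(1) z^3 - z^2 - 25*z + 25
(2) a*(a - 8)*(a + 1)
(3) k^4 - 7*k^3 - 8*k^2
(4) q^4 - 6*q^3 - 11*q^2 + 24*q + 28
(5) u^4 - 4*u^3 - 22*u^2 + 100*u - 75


(1) = (z - 5)*(z - 1)*(z + 5)
(2) = a^3 - 7*a^2 - 8*a
(3) = k^2*(k - 8)*(k + 1)
(4) = (q - 7)*(q - 2)*(q + 1)*(q + 2)
(5) = (u - 5)*(u - 3)*(u - 1)*(u + 5)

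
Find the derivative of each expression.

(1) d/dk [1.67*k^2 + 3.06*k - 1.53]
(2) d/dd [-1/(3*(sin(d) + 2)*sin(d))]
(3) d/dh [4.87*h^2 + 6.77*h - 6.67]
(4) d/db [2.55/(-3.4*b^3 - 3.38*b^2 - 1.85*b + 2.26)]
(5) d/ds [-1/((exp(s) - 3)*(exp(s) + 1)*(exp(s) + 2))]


(1) = 3.34*k + 3.06
(2) = 2*(sin(d) + 1)*cos(d)/(3*(sin(d) + 2)^2*sin(d)^2)
(3) = 9.74*h + 6.77
(4) = (26.01*b^2 + 17.238*b + 4.7175)/(3.4*b^3 + 3.38*b^2 + 1.85*b - 2.26)^2
(5) = (3*exp(2*s) - 7)*exp(s)/(exp(6*s) - 14*exp(4*s) - 12*exp(3*s) + 49*exp(2*s) + 84*exp(s) + 36)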